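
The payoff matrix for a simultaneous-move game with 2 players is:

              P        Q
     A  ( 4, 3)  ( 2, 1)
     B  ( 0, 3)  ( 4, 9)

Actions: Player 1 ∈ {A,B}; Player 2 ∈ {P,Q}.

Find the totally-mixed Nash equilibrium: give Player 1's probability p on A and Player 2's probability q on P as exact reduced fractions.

P1 indiff ⇒ q·4+(1-q)·2 = q·0+(1-q)·4 ⇒ q(4) = (1-q)(2) ⇒ q = 1/3
P2 indiff ⇒ p·3+(1-p)·3 = p·1+(1-p)·9 ⇒ p(2) = (1-p)(6) ⇒ p = 3/4

p=3/4, q=1/3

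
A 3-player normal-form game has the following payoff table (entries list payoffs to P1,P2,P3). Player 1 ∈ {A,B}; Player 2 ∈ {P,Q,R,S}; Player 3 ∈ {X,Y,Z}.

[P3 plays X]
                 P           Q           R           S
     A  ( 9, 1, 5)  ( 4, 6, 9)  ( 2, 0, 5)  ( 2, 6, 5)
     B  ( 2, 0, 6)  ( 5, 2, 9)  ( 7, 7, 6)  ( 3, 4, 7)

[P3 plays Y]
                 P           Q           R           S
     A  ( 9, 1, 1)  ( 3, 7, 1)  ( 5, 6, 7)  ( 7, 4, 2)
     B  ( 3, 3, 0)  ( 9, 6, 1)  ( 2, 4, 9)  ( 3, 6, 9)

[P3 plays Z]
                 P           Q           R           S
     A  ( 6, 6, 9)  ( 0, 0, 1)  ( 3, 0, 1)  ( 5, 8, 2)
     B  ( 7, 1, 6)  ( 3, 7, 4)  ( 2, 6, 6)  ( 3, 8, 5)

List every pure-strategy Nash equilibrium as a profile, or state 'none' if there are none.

(A,P,X): not NE [P2→S gives 6>1; P3→Z gives 9>5]
(A,P,Y): not NE [P2→Q gives 7>1; P3→Z gives 9>1]
(A,P,Z): not NE [P1→B gives 7>6; P2→S gives 8>6]
(A,Q,X): not NE [P1→B gives 5>4]
(A,Q,Y): not NE [P1→B gives 9>3; P3→X gives 9>1]
(A,Q,Z): not NE [P1→B gives 3>0; P2→S gives 8>0; P3→X gives 9>1]
(A,R,X): not NE [P1→B gives 7>2; P2→S gives 6>0; P3→Y gives 7>5]
(A,R,Y): not NE [P2→Q gives 7>6]
(A,R,Z): not NE [P2→S gives 8>0; P3→Y gives 7>1]
(A,S,X): not NE [P1→B gives 3>2]
(A,S,Y): not NE [P2→Q gives 7>4; P3→X gives 5>2]
(A,S,Z): not NE [P3→X gives 5>2]
(B,P,X): not NE [P1→A gives 9>2; P2→R gives 7>0]
(B,P,Y): not NE [P1→A gives 9>3; P2→S gives 6>3; P3→Z gives 6>0]
(B,P,Z): not NE [P2→S gives 8>1]
(B,Q,X): not NE [P2→R gives 7>2]
(B,Q,Y): not NE [P3→X gives 9>1]
(B,Q,Z): not NE [P2→S gives 8>7; P3→X gives 9>4]
(B,R,X): not NE [P3→Y gives 9>6]
(B,R,Y): not NE [P1→A gives 5>2; P2→S gives 6>4]
(B,R,Z): not NE [P1→A gives 3>2; P2→S gives 8>6; P3→Y gives 9>6]
(B,S,X): not NE [P2→R gives 7>4; P3→Y gives 9>7]
(B,S,Y): not NE [P1→A gives 7>3]
(B,S,Z): not NE [P1→A gives 5>3; P3→Y gives 9>5]

Equilibria: none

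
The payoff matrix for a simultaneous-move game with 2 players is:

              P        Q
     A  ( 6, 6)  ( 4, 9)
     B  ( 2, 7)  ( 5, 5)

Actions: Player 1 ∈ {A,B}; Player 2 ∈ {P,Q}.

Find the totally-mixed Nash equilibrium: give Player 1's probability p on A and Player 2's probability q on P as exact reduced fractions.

p=2/5, q=1/5

P1 indiff ⇒ q·6+(1-q)·4 = q·2+(1-q)·5 ⇒ q(4) = (1-q)(1) ⇒ q = 1/5
P2 indiff ⇒ p·6+(1-p)·7 = p·9+(1-p)·5 ⇒ p(-3) = (1-p)(-2) ⇒ p = 2/5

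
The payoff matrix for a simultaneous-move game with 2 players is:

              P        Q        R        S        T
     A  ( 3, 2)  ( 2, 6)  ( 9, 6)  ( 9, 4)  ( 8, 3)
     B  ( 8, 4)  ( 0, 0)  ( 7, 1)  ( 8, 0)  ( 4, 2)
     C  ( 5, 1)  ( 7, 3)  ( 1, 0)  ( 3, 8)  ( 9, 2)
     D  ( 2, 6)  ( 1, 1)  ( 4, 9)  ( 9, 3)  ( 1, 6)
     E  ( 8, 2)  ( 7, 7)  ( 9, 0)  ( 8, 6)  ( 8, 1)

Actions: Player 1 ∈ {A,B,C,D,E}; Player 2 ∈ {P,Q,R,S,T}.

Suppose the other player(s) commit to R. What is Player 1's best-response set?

u_1(A vs R) = 9
u_1(B vs R) = 7
u_1(C vs R) = 1
u_1(D vs R) = 4
u_1(E vs R) = 9
max payoff 9 at {A,E}

BR_1 = {A,E}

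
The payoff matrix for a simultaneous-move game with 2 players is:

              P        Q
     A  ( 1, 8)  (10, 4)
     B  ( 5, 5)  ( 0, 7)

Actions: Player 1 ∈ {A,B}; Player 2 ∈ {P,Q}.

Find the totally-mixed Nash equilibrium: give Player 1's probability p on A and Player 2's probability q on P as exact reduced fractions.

(p,q) = (1/3, 5/7)

P1 indiff ⇒ q·1+(1-q)·10 = q·5+(1-q)·0 ⇒ q(-4) = (1-q)(-10) ⇒ q = 5/7
P2 indiff ⇒ p·8+(1-p)·5 = p·4+(1-p)·7 ⇒ p(4) = (1-p)(2) ⇒ p = 1/3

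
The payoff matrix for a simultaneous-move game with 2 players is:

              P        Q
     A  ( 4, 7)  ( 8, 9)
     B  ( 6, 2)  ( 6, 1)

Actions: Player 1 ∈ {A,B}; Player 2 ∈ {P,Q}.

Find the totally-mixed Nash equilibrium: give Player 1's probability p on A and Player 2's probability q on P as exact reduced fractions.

(p,q) = (1/3, 1/2)

P1 indiff ⇒ q·4+(1-q)·8 = q·6+(1-q)·6 ⇒ q(-2) = (1-q)(-2) ⇒ q = 1/2
P2 indiff ⇒ p·7+(1-p)·2 = p·9+(1-p)·1 ⇒ p(-2) = (1-p)(-1) ⇒ p = 1/3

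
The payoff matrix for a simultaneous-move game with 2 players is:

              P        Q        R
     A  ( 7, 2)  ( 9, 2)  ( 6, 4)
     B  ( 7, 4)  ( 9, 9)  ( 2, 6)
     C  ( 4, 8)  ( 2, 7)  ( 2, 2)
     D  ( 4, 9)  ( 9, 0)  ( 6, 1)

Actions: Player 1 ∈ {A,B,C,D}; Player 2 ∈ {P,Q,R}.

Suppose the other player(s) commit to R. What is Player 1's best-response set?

u_1(A vs R) = 6
u_1(B vs R) = 2
u_1(C vs R) = 2
u_1(D vs R) = 6
max payoff 6 at {A,D}

BR_1 = {A,D}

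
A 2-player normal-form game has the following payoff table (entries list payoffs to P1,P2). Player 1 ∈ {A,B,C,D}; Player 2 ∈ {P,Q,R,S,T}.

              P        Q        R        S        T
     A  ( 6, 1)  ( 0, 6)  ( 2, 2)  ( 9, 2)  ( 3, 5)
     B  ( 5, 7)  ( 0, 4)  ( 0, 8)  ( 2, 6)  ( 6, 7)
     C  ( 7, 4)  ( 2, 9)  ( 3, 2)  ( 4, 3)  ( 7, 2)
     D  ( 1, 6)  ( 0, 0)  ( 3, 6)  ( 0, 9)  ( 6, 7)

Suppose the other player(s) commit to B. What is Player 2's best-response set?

u_2(P vs B) = 7
u_2(Q vs B) = 4
u_2(R vs B) = 8
u_2(S vs B) = 6
u_2(T vs B) = 7
max payoff 8 at {R}

P2 best: {R}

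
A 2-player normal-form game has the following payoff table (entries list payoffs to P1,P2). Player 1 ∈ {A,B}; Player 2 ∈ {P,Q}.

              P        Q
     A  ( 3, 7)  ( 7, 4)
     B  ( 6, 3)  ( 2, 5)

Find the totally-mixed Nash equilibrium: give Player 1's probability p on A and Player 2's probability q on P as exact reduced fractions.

p=2/5, q=5/8

P1 indiff ⇒ q·3+(1-q)·7 = q·6+(1-q)·2 ⇒ q(-3) = (1-q)(-5) ⇒ q = 5/8
P2 indiff ⇒ p·7+(1-p)·3 = p·4+(1-p)·5 ⇒ p(3) = (1-p)(2) ⇒ p = 2/5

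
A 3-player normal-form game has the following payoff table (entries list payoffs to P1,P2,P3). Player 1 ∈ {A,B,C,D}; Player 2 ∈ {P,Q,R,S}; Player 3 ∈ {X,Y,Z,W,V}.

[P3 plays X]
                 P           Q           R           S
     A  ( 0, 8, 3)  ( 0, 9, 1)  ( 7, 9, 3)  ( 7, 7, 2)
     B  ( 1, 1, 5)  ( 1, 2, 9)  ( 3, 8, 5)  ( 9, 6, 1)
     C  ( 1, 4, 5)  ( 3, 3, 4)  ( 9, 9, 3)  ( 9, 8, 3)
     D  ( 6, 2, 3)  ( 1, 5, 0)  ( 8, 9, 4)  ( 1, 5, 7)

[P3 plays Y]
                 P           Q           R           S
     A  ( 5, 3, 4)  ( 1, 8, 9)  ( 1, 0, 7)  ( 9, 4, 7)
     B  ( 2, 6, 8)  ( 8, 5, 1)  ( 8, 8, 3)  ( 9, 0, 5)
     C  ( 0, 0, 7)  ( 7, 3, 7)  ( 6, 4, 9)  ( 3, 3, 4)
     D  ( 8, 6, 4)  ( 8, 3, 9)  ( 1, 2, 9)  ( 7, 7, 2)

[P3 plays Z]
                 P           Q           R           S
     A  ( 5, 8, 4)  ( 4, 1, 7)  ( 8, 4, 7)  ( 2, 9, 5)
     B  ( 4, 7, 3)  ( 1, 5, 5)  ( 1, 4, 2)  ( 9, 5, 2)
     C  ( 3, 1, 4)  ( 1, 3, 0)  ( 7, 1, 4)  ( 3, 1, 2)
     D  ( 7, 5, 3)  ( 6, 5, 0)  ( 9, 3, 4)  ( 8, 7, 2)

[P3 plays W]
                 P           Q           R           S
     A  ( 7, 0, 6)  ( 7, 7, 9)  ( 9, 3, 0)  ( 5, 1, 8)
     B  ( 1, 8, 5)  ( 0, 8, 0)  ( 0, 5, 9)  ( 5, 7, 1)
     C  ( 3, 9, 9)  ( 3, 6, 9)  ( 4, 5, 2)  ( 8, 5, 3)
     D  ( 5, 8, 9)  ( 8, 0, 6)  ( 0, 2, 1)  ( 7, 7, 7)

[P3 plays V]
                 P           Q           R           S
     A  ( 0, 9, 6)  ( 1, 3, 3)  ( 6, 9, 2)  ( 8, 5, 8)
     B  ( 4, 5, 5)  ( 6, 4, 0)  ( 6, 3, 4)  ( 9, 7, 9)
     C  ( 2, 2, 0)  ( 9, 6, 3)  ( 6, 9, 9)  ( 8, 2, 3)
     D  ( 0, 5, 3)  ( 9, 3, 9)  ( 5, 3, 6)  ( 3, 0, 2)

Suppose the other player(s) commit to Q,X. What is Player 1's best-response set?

argmax u_1 = {C}

u_1(A vs Q,X) = 0
u_1(B vs Q,X) = 1
u_1(C vs Q,X) = 3
u_1(D vs Q,X) = 1
max payoff 3 at {C}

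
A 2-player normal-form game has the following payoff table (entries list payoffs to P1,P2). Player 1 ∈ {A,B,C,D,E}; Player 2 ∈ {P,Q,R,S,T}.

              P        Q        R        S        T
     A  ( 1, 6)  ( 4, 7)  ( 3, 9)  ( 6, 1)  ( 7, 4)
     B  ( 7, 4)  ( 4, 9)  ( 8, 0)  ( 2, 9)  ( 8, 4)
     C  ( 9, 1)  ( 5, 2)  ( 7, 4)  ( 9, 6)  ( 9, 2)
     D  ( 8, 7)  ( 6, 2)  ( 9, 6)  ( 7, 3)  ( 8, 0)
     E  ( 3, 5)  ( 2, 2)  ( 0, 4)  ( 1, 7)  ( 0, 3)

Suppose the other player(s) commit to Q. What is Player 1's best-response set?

argmax u_1 = {D}

u_1(A vs Q) = 4
u_1(B vs Q) = 4
u_1(C vs Q) = 5
u_1(D vs Q) = 6
u_1(E vs Q) = 2
max payoff 6 at {D}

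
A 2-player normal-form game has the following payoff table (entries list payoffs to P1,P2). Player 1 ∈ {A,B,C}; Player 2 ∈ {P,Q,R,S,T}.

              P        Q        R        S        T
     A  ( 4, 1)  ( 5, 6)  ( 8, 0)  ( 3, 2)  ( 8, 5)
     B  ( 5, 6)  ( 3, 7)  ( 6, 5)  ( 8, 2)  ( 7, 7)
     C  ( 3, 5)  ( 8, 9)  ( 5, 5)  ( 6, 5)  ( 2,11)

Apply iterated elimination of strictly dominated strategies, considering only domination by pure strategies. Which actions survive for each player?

P2 drop P (Q beats it: A:6>1 B:7>6 C:9>5)
P2 drop R (Q beats it: A:6>0 B:7>5 C:9>5)
P2 drop S (Q beats it: A:6>2 B:7>2 C:9>5)
P1 drop B (A beats it: Q:5>3 T:8>7)
P1→{A,C} P2→{Q,T}

Remaining: P1:{A,C} P2:{Q,T}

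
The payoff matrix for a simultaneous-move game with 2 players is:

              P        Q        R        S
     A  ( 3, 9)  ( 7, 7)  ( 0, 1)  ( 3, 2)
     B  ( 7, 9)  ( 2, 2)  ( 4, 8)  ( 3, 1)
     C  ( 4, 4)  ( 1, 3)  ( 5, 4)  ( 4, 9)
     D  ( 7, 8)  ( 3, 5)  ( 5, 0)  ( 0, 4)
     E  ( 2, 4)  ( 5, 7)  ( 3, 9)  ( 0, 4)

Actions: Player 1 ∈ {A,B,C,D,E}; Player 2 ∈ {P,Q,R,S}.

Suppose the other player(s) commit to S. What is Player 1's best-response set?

P1 best: {C}

u_1(A vs S) = 3
u_1(B vs S) = 3
u_1(C vs S) = 4
u_1(D vs S) = 0
u_1(E vs S) = 0
max payoff 4 at {C}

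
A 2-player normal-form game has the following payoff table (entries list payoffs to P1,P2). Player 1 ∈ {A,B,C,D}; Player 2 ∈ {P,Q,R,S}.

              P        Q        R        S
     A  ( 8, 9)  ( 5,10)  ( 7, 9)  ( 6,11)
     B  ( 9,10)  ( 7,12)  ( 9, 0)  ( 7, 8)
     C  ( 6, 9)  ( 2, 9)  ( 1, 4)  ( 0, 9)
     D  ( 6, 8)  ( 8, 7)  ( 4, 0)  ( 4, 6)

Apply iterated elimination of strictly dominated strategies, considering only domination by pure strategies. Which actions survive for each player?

P1 drop A (B beats it: P:9>8 Q:7>5 R:9>7 S:7>6)
P1 drop C (B beats it: P:9>6 Q:7>2 R:9>1 S:7>0)
P2 drop R (P beats it: B:10>0 D:8>0)
P2 drop S (P beats it: B:10>8 D:8>6)
P1→{B,D} P2→{P,Q}

Remaining: P1:{B,D} P2:{P,Q}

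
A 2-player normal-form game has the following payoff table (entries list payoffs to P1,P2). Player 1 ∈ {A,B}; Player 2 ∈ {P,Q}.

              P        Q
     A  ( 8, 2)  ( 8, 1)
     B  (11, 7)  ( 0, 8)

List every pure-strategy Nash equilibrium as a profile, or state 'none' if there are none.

(A,P): not NE [P1→B gives 11>8]
(A,Q): not NE [P2→P gives 2>1]
(B,P): not NE [P2→Q gives 8>7]
(B,Q): not NE [P1→A gives 8>0]

No pure NE.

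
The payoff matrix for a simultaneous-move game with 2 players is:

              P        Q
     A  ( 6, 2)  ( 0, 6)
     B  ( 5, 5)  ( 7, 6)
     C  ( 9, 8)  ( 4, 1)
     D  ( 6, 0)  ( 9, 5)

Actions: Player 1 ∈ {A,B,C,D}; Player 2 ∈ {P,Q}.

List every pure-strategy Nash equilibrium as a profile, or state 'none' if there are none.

(A,P): not NE [P1→C gives 9>6; P2→Q gives 6>2]
(A,Q): not NE [P1→D gives 9>0]
(B,P): not NE [P1→C gives 9>5; P2→Q gives 6>5]
(B,Q): not NE [P1→D gives 9>7]
(C,P): NE
(C,Q): not NE [P1→D gives 9>4; P2→P gives 8>1]
(D,P): not NE [P1→C gives 9>6; P2→Q gives 5>0]
(D,Q): NE

NE set: (C,P), (D,Q)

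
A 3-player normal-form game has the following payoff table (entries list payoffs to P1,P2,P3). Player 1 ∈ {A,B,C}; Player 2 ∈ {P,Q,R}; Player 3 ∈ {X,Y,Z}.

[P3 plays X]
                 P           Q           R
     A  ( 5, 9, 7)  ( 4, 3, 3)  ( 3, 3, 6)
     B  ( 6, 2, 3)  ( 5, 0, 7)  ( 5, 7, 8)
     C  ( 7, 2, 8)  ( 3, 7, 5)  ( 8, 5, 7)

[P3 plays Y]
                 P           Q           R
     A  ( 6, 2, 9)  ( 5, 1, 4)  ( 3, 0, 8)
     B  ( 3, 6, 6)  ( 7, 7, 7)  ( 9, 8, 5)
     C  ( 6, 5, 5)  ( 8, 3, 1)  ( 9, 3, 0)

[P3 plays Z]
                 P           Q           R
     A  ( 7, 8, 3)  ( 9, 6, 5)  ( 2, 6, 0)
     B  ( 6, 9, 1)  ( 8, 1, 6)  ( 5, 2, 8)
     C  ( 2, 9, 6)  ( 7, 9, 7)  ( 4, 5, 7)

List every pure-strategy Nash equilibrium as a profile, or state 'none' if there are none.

Nash profiles: (A,P,Y)

(A,P,X): not NE [P1→C gives 7>5; P3→Y gives 9>7]
(A,P,Y): NE
(A,P,Z): not NE [P3→Y gives 9>3]
(A,Q,X): not NE [P1→B gives 5>4; P2→P gives 9>3; P3→Z gives 5>3]
(A,Q,Y): not NE [P1→C gives 8>5; P2→P gives 2>1; P3→Z gives 5>4]
(A,Q,Z): not NE [P2→P gives 8>6]
(A,R,X): not NE [P1→C gives 8>3; P2→P gives 9>3; P3→Y gives 8>6]
(A,R,Y): not NE [P1→C gives 9>3; P2→P gives 2>0]
(A,R,Z): not NE [P1→B gives 5>2; P2→P gives 8>6; P3→Y gives 8>0]
(B,P,X): not NE [P1→C gives 7>6; P2→R gives 7>2; P3→Y gives 6>3]
(B,P,Y): not NE [P1→C gives 6>3; P2→R gives 8>6]
(B,P,Z): not NE [P1→A gives 7>6; P3→Y gives 6>1]
(B,Q,X): not NE [P2→R gives 7>0]
(B,Q,Y): not NE [P1→C gives 8>7; P2→R gives 8>7]
(B,Q,Z): not NE [P1→A gives 9>8; P2→P gives 9>1; P3→Y gives 7>6]
(B,R,X): not NE [P1→C gives 8>5]
(B,R,Y): not NE [P3→Z gives 8>5]
(B,R,Z): not NE [P2→P gives 9>2]
(C,P,X): not NE [P2→Q gives 7>2]
(C,P,Y): not NE [P3→X gives 8>5]
(C,P,Z): not NE [P1→A gives 7>2; P3→X gives 8>6]
(C,Q,X): not NE [P1→B gives 5>3; P3→Z gives 7>5]
(C,Q,Y): not NE [P2→P gives 5>3; P3→Z gives 7>1]
(C,Q,Z): not NE [P1→A gives 9>7]
(C,R,X): not NE [P2→Q gives 7>5]
(C,R,Y): not NE [P2→P gives 5>3; P3→Z gives 7>0]
(C,R,Z): not NE [P1→B gives 5>4; P2→Q gives 9>5]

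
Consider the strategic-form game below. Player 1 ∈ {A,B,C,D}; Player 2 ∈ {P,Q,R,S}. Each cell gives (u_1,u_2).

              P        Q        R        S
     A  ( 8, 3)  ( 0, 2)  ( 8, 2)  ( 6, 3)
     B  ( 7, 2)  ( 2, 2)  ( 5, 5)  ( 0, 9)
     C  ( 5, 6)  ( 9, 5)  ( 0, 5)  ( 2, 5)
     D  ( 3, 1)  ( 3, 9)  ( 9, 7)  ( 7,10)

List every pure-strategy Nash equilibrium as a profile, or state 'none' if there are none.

NE set: (A,P), (D,S)

(A,P): NE
(A,Q): not NE [P1→C gives 9>0; P2→S gives 3>2]
(A,R): not NE [P1→D gives 9>8; P2→S gives 3>2]
(A,S): not NE [P1→D gives 7>6]
(B,P): not NE [P1→A gives 8>7; P2→S gives 9>2]
(B,Q): not NE [P1→C gives 9>2; P2→S gives 9>2]
(B,R): not NE [P1→D gives 9>5; P2→S gives 9>5]
(B,S): not NE [P1→D gives 7>0]
(C,P): not NE [P1→A gives 8>5]
(C,Q): not NE [P2→P gives 6>5]
(C,R): not NE [P1→D gives 9>0; P2→P gives 6>5]
(C,S): not NE [P1→D gives 7>2; P2→P gives 6>5]
(D,P): not NE [P1→A gives 8>3; P2→S gives 10>1]
(D,Q): not NE [P1→C gives 9>3; P2→S gives 10>9]
(D,R): not NE [P2→S gives 10>7]
(D,S): NE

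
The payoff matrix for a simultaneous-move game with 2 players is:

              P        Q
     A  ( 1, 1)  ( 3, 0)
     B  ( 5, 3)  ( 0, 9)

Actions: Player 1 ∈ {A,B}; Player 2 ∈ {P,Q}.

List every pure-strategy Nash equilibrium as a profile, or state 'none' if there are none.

(A,P): not NE [P1→B gives 5>1]
(A,Q): not NE [P2→P gives 1>0]
(B,P): not NE [P2→Q gives 9>3]
(B,Q): not NE [P1→A gives 3>0]

Equilibria: none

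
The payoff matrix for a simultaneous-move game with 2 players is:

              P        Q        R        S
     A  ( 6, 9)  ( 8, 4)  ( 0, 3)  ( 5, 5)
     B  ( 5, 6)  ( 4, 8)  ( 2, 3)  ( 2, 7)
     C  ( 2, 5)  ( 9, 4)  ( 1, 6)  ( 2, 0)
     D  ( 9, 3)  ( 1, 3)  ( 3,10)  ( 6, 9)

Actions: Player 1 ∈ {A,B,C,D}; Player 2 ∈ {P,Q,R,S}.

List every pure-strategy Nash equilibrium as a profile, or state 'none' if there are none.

(A,P): not NE [P1→D gives 9>6]
(A,Q): not NE [P1→C gives 9>8; P2→P gives 9>4]
(A,R): not NE [P1→D gives 3>0; P2→P gives 9>3]
(A,S): not NE [P1→D gives 6>5; P2→P gives 9>5]
(B,P): not NE [P1→D gives 9>5; P2→Q gives 8>6]
(B,Q): not NE [P1→C gives 9>4]
(B,R): not NE [P1→D gives 3>2; P2→Q gives 8>3]
(B,S): not NE [P1→D gives 6>2; P2→Q gives 8>7]
(C,P): not NE [P1→D gives 9>2; P2→R gives 6>5]
(C,Q): not NE [P2→R gives 6>4]
(C,R): not NE [P1→D gives 3>1]
(C,S): not NE [P1→D gives 6>2; P2→R gives 6>0]
(D,P): not NE [P2→R gives 10>3]
(D,Q): not NE [P1→C gives 9>1; P2→R gives 10>3]
(D,R): NE
(D,S): not NE [P2→R gives 10>9]

NE set: (D,R)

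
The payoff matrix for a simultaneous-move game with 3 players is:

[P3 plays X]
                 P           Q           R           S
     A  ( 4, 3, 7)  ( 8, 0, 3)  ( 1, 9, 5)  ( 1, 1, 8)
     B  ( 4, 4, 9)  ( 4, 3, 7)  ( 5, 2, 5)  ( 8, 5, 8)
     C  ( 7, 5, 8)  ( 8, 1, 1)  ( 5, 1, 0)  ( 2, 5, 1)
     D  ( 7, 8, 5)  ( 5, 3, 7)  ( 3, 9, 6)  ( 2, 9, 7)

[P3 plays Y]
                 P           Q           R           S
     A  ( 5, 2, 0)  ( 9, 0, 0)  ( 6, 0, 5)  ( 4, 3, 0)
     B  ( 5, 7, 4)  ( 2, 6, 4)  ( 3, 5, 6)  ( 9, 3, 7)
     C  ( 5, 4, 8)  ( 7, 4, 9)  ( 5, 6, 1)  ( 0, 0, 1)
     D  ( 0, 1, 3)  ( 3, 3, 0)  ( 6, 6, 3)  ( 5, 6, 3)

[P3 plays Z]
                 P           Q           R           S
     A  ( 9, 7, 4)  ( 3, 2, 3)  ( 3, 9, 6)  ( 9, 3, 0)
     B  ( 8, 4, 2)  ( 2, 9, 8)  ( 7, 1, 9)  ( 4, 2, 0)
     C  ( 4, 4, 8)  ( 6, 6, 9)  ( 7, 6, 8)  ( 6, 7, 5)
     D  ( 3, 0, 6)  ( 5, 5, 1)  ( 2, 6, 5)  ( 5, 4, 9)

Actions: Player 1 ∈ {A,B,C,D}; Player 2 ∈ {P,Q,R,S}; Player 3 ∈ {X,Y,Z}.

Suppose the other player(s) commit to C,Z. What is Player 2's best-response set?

P2 best: {S}

u_2(P vs C,Z) = 4
u_2(Q vs C,Z) = 6
u_2(R vs C,Z) = 6
u_2(S vs C,Z) = 7
max payoff 7 at {S}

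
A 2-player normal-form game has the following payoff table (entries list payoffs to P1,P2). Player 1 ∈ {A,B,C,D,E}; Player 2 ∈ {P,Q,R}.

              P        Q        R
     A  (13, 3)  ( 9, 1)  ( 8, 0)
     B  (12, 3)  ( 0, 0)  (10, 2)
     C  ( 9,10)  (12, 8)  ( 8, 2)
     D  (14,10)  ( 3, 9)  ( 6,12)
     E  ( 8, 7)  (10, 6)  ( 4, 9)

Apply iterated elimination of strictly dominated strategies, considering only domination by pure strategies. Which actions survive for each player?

Remaining: P1:{A,B,D} P2:{P,R}

P1 drop E (C beats it: P:9>8 Q:12>10 R:8>4)
P2 drop Q (P beats it: A:3>1 B:3>0 C:10>8 D:10>9)
P1 drop C (B beats it: P:12>9 R:10>8)
P1→{A,B,D} P2→{P,R}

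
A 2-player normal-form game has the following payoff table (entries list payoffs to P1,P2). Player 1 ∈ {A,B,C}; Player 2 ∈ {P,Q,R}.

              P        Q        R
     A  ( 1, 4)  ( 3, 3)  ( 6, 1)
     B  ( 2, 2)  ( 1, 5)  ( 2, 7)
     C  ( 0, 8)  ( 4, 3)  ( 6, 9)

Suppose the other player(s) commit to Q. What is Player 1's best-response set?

u_1(A vs Q) = 3
u_1(B vs Q) = 1
u_1(C vs Q) = 4
max payoff 4 at {C}

P1 best: {C}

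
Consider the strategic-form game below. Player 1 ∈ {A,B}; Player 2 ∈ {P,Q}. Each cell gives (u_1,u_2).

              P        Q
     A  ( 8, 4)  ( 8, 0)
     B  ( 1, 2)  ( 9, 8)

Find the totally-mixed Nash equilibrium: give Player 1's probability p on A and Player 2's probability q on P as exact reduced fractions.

P1 indiff ⇒ q·8+(1-q)·8 = q·1+(1-q)·9 ⇒ q(7) = (1-q)(1) ⇒ q = 1/8
P2 indiff ⇒ p·4+(1-p)·2 = p·0+(1-p)·8 ⇒ p(4) = (1-p)(6) ⇒ p = 3/5

p=3/5, q=1/8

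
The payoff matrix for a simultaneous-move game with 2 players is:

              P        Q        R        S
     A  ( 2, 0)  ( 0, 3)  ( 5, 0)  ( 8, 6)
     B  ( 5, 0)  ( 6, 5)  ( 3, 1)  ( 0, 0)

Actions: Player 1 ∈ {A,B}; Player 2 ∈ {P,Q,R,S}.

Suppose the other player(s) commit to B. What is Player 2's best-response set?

u_2(P vs B) = 0
u_2(Q vs B) = 5
u_2(R vs B) = 1
u_2(S vs B) = 0
max payoff 5 at {Q}

P2 best: {Q}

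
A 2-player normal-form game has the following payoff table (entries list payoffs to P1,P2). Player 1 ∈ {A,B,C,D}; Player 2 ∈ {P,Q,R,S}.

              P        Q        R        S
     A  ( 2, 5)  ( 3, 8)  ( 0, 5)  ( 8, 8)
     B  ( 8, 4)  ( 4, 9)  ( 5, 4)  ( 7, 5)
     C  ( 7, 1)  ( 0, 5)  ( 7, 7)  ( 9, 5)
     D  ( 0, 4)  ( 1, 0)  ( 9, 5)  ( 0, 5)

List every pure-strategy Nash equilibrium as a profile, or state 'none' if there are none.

Nash profiles: (B,Q), (D,R)

(A,P): not NE [P1→B gives 8>2; P2→S gives 8>5]
(A,Q): not NE [P1→B gives 4>3]
(A,R): not NE [P1→D gives 9>0; P2→S gives 8>5]
(A,S): not NE [P1→C gives 9>8]
(B,P): not NE [P2→Q gives 9>4]
(B,Q): NE
(B,R): not NE [P1→D gives 9>5; P2→Q gives 9>4]
(B,S): not NE [P1→C gives 9>7; P2→Q gives 9>5]
(C,P): not NE [P1→B gives 8>7; P2→R gives 7>1]
(C,Q): not NE [P1→B gives 4>0; P2→R gives 7>5]
(C,R): not NE [P1→D gives 9>7]
(C,S): not NE [P2→R gives 7>5]
(D,P): not NE [P1→B gives 8>0; P2→S gives 5>4]
(D,Q): not NE [P1→B gives 4>1; P2→S gives 5>0]
(D,R): NE
(D,S): not NE [P1→C gives 9>0]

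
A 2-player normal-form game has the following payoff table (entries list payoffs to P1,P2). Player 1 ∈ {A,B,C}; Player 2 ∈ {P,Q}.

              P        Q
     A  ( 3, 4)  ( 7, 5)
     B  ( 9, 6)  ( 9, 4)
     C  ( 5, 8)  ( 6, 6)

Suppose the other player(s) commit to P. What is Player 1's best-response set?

u_1(A vs P) = 3
u_1(B vs P) = 9
u_1(C vs P) = 5
max payoff 9 at {B}

P1 best: {B}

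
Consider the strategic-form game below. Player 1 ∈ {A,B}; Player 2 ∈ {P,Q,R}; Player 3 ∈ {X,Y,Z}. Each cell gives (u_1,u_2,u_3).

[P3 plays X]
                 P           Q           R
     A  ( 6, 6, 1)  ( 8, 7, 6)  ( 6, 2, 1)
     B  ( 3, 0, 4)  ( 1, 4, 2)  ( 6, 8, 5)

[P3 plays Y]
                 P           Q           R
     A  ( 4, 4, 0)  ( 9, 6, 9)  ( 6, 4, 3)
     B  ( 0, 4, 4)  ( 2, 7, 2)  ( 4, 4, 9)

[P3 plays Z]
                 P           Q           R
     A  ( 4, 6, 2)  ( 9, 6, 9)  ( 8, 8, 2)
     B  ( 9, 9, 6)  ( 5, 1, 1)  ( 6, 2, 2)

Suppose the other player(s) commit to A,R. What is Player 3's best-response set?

BR_3 = {Y}

u_3(X vs A,R) = 1
u_3(Y vs A,R) = 3
u_3(Z vs A,R) = 2
max payoff 3 at {Y}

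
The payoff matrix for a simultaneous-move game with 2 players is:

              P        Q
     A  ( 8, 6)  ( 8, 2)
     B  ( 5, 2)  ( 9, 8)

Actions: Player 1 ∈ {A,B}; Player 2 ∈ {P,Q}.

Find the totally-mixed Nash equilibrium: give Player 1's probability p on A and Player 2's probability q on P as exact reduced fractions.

(p,q) = (3/5, 1/4)

P1 indiff ⇒ q·8+(1-q)·8 = q·5+(1-q)·9 ⇒ q(3) = (1-q)(1) ⇒ q = 1/4
P2 indiff ⇒ p·6+(1-p)·2 = p·2+(1-p)·8 ⇒ p(4) = (1-p)(6) ⇒ p = 3/5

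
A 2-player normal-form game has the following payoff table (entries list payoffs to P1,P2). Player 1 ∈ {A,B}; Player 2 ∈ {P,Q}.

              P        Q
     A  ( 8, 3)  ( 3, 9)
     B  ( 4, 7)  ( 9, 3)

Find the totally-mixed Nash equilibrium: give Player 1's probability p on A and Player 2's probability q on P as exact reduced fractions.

P1 indiff ⇒ q·8+(1-q)·3 = q·4+(1-q)·9 ⇒ q(4) = (1-q)(6) ⇒ q = 3/5
P2 indiff ⇒ p·3+(1-p)·7 = p·9+(1-p)·3 ⇒ p(-6) = (1-p)(-4) ⇒ p = 2/5

P1 mixes 2/5 on A; P2 mixes 3/5 on P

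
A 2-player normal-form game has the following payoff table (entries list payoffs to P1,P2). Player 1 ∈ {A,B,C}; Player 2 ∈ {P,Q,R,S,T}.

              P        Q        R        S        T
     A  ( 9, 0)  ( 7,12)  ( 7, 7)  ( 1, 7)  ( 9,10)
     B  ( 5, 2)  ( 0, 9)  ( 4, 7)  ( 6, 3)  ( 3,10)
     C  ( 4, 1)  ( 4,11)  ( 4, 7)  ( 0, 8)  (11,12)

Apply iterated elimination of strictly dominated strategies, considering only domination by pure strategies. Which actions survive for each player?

Survivors P1:{A,C} P2:{Q,T}

P2 drop P (Q beats it: A:12>0 B:9>2 C:11>1)
P2 drop R (Q beats it: A:12>7 B:9>7 C:11>7)
P2 drop S (Q beats it: A:12>7 B:9>3 C:11>8)
P1 drop B (A beats it: Q:7>0 T:9>3)
P1→{A,C} P2→{Q,T}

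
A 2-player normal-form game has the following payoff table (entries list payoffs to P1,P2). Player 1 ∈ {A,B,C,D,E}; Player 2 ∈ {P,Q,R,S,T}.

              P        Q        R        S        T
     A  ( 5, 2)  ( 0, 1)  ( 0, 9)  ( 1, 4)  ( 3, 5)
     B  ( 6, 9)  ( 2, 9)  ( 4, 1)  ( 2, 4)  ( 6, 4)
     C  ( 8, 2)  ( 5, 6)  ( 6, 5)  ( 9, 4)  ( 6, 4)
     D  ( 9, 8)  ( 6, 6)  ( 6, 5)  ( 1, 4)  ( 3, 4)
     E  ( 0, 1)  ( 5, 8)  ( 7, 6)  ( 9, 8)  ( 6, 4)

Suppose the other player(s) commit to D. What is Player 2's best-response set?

u_2(P vs D) = 8
u_2(Q vs D) = 6
u_2(R vs D) = 5
u_2(S vs D) = 4
u_2(T vs D) = 4
max payoff 8 at {P}

argmax u_2 = {P}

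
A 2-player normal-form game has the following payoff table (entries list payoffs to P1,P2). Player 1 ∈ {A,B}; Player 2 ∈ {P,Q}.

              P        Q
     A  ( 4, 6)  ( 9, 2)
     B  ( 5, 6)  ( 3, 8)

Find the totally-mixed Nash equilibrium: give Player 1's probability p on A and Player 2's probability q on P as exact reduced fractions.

P1 mixes 1/3 on A; P2 mixes 6/7 on P

P1 indiff ⇒ q·4+(1-q)·9 = q·5+(1-q)·3 ⇒ q(-1) = (1-q)(-6) ⇒ q = 6/7
P2 indiff ⇒ p·6+(1-p)·6 = p·2+(1-p)·8 ⇒ p(4) = (1-p)(2) ⇒ p = 1/3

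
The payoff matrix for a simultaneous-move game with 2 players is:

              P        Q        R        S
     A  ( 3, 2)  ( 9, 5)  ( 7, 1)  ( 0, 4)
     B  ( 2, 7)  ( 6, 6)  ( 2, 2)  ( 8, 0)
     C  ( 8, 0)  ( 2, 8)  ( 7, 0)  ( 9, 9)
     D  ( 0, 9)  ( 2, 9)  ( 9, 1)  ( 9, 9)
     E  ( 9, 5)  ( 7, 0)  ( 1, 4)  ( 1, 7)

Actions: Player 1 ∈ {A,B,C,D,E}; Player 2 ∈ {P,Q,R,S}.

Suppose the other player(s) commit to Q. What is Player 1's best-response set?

BR_1 = {A}

u_1(A vs Q) = 9
u_1(B vs Q) = 6
u_1(C vs Q) = 2
u_1(D vs Q) = 2
u_1(E vs Q) = 7
max payoff 9 at {A}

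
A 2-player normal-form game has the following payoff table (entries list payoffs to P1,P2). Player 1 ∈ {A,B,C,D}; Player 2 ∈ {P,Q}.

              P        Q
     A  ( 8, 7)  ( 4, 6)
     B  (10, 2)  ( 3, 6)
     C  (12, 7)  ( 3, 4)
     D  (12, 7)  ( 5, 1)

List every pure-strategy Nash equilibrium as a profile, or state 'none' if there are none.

(A,P): not NE [P1→D gives 12>8]
(A,Q): not NE [P1→D gives 5>4; P2→P gives 7>6]
(B,P): not NE [P1→D gives 12>10; P2→Q gives 6>2]
(B,Q): not NE [P1→D gives 5>3]
(C,P): NE
(C,Q): not NE [P1→D gives 5>3; P2→P gives 7>4]
(D,P): NE
(D,Q): not NE [P2→P gives 7>1]

PSNE = {(C,P), (D,P)}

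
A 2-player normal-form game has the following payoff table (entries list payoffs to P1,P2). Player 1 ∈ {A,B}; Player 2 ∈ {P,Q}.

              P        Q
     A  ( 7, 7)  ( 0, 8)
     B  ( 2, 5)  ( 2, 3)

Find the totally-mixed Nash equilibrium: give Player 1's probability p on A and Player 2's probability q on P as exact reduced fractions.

P1 indiff ⇒ q·7+(1-q)·0 = q·2+(1-q)·2 ⇒ q(5) = (1-q)(2) ⇒ q = 2/7
P2 indiff ⇒ p·7+(1-p)·5 = p·8+(1-p)·3 ⇒ p(-1) = (1-p)(-2) ⇒ p = 2/3

P1 mixes 2/3 on A; P2 mixes 2/7 on P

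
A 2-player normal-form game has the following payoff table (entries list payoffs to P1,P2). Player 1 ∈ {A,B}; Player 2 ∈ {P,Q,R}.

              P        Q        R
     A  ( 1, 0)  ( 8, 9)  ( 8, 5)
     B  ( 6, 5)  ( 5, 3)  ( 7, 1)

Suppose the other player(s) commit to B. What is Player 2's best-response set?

u_2(P vs B) = 5
u_2(Q vs B) = 3
u_2(R vs B) = 1
max payoff 5 at {P}

argmax u_2 = {P}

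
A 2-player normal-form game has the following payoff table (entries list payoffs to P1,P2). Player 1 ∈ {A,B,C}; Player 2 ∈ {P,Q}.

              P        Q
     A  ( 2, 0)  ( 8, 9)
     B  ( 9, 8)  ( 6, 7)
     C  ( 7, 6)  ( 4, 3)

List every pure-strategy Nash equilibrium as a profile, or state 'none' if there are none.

(A,P): not NE [P1→B gives 9>2; P2→Q gives 9>0]
(A,Q): NE
(B,P): NE
(B,Q): not NE [P1→A gives 8>6; P2→P gives 8>7]
(C,P): not NE [P1→B gives 9>7]
(C,Q): not NE [P1→A gives 8>4; P2→P gives 6>3]

Nash profiles: (A,Q), (B,P)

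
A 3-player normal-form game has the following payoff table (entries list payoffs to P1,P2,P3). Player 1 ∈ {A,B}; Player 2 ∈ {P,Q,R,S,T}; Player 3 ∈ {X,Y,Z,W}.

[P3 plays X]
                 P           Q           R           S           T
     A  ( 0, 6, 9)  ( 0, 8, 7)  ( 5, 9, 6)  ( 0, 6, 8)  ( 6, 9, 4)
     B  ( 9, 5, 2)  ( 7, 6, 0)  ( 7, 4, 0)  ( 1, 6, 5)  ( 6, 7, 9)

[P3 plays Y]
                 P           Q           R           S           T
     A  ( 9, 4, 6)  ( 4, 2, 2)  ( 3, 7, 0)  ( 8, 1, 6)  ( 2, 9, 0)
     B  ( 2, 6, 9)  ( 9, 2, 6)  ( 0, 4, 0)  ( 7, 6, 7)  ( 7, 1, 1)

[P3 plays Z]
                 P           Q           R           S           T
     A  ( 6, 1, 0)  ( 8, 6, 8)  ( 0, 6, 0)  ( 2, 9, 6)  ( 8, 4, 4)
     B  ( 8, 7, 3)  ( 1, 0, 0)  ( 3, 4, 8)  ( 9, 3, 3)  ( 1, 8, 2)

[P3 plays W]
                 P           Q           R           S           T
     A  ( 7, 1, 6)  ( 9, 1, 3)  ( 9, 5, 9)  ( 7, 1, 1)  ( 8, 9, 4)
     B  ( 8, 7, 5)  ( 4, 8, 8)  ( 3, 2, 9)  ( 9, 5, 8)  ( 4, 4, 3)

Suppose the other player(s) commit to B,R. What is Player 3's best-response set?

u_3(X vs B,R) = 0
u_3(Y vs B,R) = 0
u_3(Z vs B,R) = 8
u_3(W vs B,R) = 9
max payoff 9 at {W}

BR_3 = {W}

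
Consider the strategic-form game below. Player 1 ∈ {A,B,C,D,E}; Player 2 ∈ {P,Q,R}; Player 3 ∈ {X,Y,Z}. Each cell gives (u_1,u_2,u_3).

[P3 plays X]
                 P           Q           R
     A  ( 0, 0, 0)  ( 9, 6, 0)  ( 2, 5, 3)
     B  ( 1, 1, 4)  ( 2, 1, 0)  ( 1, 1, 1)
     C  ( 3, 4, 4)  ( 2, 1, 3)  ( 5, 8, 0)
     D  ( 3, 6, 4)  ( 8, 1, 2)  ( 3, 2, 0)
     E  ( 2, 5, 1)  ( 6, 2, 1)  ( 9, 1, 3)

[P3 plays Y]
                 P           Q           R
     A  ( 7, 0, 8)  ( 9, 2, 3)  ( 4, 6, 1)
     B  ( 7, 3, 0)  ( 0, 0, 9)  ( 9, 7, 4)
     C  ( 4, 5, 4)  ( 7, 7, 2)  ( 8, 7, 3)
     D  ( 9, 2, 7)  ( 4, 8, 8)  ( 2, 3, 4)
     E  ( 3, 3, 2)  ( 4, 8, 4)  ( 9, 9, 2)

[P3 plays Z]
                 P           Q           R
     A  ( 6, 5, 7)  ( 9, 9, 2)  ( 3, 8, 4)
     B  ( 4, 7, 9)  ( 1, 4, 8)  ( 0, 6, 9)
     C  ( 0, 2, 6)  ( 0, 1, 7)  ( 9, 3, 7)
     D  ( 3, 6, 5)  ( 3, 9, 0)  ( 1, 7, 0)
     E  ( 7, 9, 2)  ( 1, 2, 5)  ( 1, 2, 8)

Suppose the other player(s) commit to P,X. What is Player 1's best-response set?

P1 best: {C,D}

u_1(A vs P,X) = 0
u_1(B vs P,X) = 1
u_1(C vs P,X) = 3
u_1(D vs P,X) = 3
u_1(E vs P,X) = 2
max payoff 3 at {C,D}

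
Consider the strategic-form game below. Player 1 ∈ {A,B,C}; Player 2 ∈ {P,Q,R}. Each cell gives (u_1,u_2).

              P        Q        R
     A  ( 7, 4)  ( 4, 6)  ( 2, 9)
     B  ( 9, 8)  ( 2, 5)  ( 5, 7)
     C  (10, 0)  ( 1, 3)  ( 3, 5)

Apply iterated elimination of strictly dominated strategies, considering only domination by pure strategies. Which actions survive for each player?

P2 drop Q (R beats it: A:9>6 B:7>5 C:5>3)
P1 drop A (B beats it: P:9>7 R:5>2)
P1→{B,C} P2→{P,R}

IESDS → P1:{B,C} P2:{P,R}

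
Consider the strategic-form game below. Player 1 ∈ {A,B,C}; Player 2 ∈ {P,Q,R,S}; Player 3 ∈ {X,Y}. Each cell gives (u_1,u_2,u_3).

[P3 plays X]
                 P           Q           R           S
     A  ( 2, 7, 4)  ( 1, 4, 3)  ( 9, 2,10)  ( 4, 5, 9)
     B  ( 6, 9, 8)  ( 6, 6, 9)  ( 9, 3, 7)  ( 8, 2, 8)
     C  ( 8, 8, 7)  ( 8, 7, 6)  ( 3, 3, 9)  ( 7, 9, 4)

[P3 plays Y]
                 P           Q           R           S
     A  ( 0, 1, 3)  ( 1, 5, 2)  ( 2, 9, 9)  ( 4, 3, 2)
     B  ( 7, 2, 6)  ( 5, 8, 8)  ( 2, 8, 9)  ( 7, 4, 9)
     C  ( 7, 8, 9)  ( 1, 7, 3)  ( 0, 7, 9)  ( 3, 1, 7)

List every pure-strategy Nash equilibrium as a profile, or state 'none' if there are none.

NE set: (B,R,Y), (C,P,Y)

(A,P,X): not NE [P1→C gives 8>2]
(A,P,Y): not NE [P1→C gives 7>0; P2→R gives 9>1; P3→X gives 4>3]
(A,Q,X): not NE [P1→C gives 8>1; P2→P gives 7>4]
(A,Q,Y): not NE [P1→B gives 5>1; P2→R gives 9>5; P3→X gives 3>2]
(A,R,X): not NE [P2→P gives 7>2]
(A,R,Y): not NE [P3→X gives 10>9]
(A,S,X): not NE [P1→B gives 8>4; P2→P gives 7>5]
(A,S,Y): not NE [P1→B gives 7>4; P2→R gives 9>3; P3→X gives 9>2]
(B,P,X): not NE [P1→C gives 8>6]
(B,P,Y): not NE [P2→R gives 8>2; P3→X gives 8>6]
(B,Q,X): not NE [P1→C gives 8>6; P2→P gives 9>6]
(B,Q,Y): not NE [P3→X gives 9>8]
(B,R,X): not NE [P2→P gives 9>3; P3→Y gives 9>7]
(B,R,Y): NE
(B,S,X): not NE [P2→P gives 9>2; P3→Y gives 9>8]
(B,S,Y): not NE [P2→R gives 8>4]
(C,P,X): not NE [P2→S gives 9>8; P3→Y gives 9>7]
(C,P,Y): NE
(C,Q,X): not NE [P2→S gives 9>7]
(C,Q,Y): not NE [P1→B gives 5>1; P2→P gives 8>7; P3→X gives 6>3]
(C,R,X): not NE [P1→B gives 9>3; P2→S gives 9>3]
(C,R,Y): not NE [P1→B gives 2>0; P2→P gives 8>7]
(C,S,X): not NE [P1→B gives 8>7; P3→Y gives 7>4]
(C,S,Y): not NE [P1→B gives 7>3; P2→P gives 8>1]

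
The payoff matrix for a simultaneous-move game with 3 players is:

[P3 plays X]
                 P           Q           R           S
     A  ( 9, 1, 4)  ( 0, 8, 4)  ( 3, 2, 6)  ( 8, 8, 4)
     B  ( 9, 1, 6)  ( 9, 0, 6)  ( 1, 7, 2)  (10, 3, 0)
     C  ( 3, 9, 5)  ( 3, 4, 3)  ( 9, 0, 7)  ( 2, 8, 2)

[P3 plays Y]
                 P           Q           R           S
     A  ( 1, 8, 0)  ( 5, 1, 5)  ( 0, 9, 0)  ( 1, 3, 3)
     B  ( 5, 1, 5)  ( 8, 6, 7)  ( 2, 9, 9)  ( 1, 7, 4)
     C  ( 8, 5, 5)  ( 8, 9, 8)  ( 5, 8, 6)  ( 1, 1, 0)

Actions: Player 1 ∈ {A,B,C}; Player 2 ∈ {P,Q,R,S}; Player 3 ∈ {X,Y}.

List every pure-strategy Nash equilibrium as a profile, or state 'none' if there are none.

PSNE = {(C,Q,Y)}

(A,P,X): not NE [P2→S gives 8>1]
(A,P,Y): not NE [P1→C gives 8>1; P2→R gives 9>8; P3→X gives 4>0]
(A,Q,X): not NE [P1→B gives 9>0; P3→Y gives 5>4]
(A,Q,Y): not NE [P1→C gives 8>5; P2→R gives 9>1]
(A,R,X): not NE [P1→C gives 9>3; P2→S gives 8>2]
(A,R,Y): not NE [P1→C gives 5>0; P3→X gives 6>0]
(A,S,X): not NE [P1→B gives 10>8]
(A,S,Y): not NE [P2→R gives 9>3; P3→X gives 4>3]
(B,P,X): not NE [P2→R gives 7>1]
(B,P,Y): not NE [P1→C gives 8>5; P2→R gives 9>1; P3→X gives 6>5]
(B,Q,X): not NE [P2→R gives 7>0; P3→Y gives 7>6]
(B,Q,Y): not NE [P2→R gives 9>6]
(B,R,X): not NE [P1→C gives 9>1; P3→Y gives 9>2]
(B,R,Y): not NE [P1→C gives 5>2]
(B,S,X): not NE [P2→R gives 7>3; P3→Y gives 4>0]
(B,S,Y): not NE [P2→R gives 9>7]
(C,P,X): not NE [P1→B gives 9>3]
(C,P,Y): not NE [P2→Q gives 9>5]
(C,Q,X): not NE [P1→B gives 9>3; P2→P gives 9>4; P3→Y gives 8>3]
(C,Q,Y): NE
(C,R,X): not NE [P2→P gives 9>0]
(C,R,Y): not NE [P2→Q gives 9>8; P3→X gives 7>6]
(C,S,X): not NE [P1→B gives 10>2; P2→P gives 9>8]
(C,S,Y): not NE [P2→Q gives 9>1; P3→X gives 2>0]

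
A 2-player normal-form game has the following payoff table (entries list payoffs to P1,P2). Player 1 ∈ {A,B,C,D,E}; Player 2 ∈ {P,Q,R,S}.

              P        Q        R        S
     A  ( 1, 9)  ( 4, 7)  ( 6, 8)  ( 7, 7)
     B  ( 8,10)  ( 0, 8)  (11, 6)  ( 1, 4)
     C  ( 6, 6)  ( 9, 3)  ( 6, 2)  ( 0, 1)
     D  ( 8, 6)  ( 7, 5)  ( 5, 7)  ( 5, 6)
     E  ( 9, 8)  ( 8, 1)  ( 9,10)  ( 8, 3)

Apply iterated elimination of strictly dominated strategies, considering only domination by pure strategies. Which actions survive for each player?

P1 drop A (E beats it: P:9>1 Q:8>4 R:9>6 S:8>7)
P1 drop D (E beats it: P:9>8 Q:8>7 R:9>5 S:8>5)
P2 drop Q (P beats it: B:10>8 C:6>3 E:8>1)
P1 drop C (B beats it: P:8>6 R:11>6 S:1>0)
P2 drop S (P beats it: B:10>4 E:8>3)
P1→{B,E} P2→{P,R}

Remaining: P1:{B,E} P2:{P,R}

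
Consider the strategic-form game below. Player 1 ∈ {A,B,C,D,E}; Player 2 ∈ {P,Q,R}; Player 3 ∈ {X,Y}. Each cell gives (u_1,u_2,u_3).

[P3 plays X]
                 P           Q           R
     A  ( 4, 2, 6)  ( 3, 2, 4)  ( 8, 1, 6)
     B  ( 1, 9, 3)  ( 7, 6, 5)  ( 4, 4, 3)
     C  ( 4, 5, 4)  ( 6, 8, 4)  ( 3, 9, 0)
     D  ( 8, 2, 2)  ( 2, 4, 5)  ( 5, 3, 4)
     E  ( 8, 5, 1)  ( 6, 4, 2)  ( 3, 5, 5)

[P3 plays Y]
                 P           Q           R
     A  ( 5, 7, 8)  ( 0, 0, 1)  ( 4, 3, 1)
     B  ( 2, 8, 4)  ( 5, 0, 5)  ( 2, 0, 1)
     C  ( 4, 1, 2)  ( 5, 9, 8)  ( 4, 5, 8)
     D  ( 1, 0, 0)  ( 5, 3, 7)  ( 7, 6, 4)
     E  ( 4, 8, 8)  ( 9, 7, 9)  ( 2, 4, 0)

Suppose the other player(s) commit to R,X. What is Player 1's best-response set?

u_1(A vs R,X) = 8
u_1(B vs R,X) = 4
u_1(C vs R,X) = 3
u_1(D vs R,X) = 5
u_1(E vs R,X) = 3
max payoff 8 at {A}

BR_1 = {A}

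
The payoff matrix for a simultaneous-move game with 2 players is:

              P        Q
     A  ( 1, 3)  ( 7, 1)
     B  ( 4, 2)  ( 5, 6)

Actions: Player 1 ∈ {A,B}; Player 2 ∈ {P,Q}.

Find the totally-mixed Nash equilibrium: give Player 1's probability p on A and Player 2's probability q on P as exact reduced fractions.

p=2/3, q=2/5

P1 indiff ⇒ q·1+(1-q)·7 = q·4+(1-q)·5 ⇒ q(-3) = (1-q)(-2) ⇒ q = 2/5
P2 indiff ⇒ p·3+(1-p)·2 = p·1+(1-p)·6 ⇒ p(2) = (1-p)(4) ⇒ p = 2/3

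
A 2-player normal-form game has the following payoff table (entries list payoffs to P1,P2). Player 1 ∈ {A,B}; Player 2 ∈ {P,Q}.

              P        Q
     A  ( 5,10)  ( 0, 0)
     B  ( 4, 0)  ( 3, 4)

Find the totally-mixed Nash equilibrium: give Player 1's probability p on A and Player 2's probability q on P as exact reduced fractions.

P1 indiff ⇒ q·5+(1-q)·0 = q·4+(1-q)·3 ⇒ q(1) = (1-q)(3) ⇒ q = 3/4
P2 indiff ⇒ p·10+(1-p)·0 = p·0+(1-p)·4 ⇒ p(10) = (1-p)(4) ⇒ p = 2/7

P1 mixes 2/7 on A; P2 mixes 3/4 on P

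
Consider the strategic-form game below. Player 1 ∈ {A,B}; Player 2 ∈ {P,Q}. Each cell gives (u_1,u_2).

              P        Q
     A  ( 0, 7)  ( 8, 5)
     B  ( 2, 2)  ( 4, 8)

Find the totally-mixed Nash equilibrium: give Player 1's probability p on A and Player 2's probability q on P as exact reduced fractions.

P1 mixes 3/4 on A; P2 mixes 2/3 on P

P1 indiff ⇒ q·0+(1-q)·8 = q·2+(1-q)·4 ⇒ q(-2) = (1-q)(-4) ⇒ q = 2/3
P2 indiff ⇒ p·7+(1-p)·2 = p·5+(1-p)·8 ⇒ p(2) = (1-p)(6) ⇒ p = 3/4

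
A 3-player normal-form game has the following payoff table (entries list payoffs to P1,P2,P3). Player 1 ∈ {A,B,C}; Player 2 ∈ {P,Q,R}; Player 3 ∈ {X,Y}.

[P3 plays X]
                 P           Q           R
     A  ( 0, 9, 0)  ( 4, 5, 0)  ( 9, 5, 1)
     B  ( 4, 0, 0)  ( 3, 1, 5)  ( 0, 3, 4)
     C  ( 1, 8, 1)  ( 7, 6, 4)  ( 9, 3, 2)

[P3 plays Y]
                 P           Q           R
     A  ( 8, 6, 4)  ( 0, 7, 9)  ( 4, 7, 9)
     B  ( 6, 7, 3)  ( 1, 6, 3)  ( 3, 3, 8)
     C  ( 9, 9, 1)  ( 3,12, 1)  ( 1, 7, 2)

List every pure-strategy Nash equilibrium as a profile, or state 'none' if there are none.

(A,P,X): not NE [P1→B gives 4>0; P3→Y gives 4>0]
(A,P,Y): not NE [P1→C gives 9>8; P2→R gives 7>6]
(A,Q,X): not NE [P1→C gives 7>4; P2→P gives 9>5; P3→Y gives 9>0]
(A,Q,Y): not NE [P1→C gives 3>0]
(A,R,X): not NE [P2→P gives 9>5; P3→Y gives 9>1]
(A,R,Y): NE
(B,P,X): not NE [P2→R gives 3>0; P3→Y gives 3>0]
(B,P,Y): not NE [P1→C gives 9>6]
(B,Q,X): not NE [P1→C gives 7>3; P2→R gives 3>1]
(B,Q,Y): not NE [P1→C gives 3>1; P2→P gives 7>6; P3→X gives 5>3]
(B,R,X): not NE [P1→C gives 9>0; P3→Y gives 8>4]
(B,R,Y): not NE [P1→A gives 4>3; P2→P gives 7>3]
(C,P,X): not NE [P1→B gives 4>1]
(C,P,Y): not NE [P2→Q gives 12>9]
(C,Q,X): not NE [P2→P gives 8>6]
(C,Q,Y): not NE [P3→X gives 4>1]
(C,R,X): not NE [P2→P gives 8>3]
(C,R,Y): not NE [P1→A gives 4>1; P2→Q gives 12>7]

PSNE = {(A,R,Y)}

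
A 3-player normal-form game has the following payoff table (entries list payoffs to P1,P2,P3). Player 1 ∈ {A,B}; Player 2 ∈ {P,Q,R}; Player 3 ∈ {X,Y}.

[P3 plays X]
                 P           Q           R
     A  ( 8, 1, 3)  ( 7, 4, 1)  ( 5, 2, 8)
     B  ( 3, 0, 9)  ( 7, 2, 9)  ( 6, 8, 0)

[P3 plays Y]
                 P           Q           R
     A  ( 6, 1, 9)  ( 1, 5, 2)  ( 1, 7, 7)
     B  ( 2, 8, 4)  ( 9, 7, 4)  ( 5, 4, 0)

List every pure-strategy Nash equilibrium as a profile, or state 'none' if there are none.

(A,P,X): not NE [P2→Q gives 4>1; P3→Y gives 9>3]
(A,P,Y): not NE [P2→R gives 7>1]
(A,Q,X): not NE [P3→Y gives 2>1]
(A,Q,Y): not NE [P1→B gives 9>1; P2→R gives 7>5]
(A,R,X): not NE [P1→B gives 6>5; P2→Q gives 4>2]
(A,R,Y): not NE [P1→B gives 5>1; P3→X gives 8>7]
(B,P,X): not NE [P1→A gives 8>3; P2→R gives 8>0]
(B,P,Y): not NE [P1→A gives 6>2; P3→X gives 9>4]
(B,Q,X): not NE [P2→R gives 8>2]
(B,Q,Y): not NE [P2→P gives 8>7; P3→X gives 9>4]
(B,R,X): NE
(B,R,Y): not NE [P2→P gives 8>4]

NE set: (B,R,X)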